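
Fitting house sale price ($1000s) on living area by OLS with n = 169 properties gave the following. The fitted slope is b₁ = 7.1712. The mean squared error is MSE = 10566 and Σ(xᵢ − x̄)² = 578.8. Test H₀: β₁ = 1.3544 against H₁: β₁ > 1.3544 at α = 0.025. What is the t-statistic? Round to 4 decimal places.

SE(b₁) = √(MSE/Sₓₓ) = √(10566/578.8) = 4.27259.
t = (7.1712 − 1.3544) / 4.27259 = 1.3614.
df = n − 2 = 167.
One-sided p ≈ 0.0876, which is ≥ 0.025, so fail to reject H₀.
The data do not give significant evidence that the true slope on living area exceeds 1.3544 $1000s per unit.

t = 1.3614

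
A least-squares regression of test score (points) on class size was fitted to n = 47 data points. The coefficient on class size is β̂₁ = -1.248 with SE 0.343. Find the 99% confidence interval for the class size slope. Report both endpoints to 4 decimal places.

(-2.1705, -0.3255)

df = n − 2 = 47 − 2 = 45.
t* = t_{0.005, 45} = 2.689585.
Margin = t* × SE = 2.689585 × 0.343 = 0.922528.
CI: -1.248 ± 0.922528 → (-2.1705, -0.3255).
With 99% confidence, each one-unit increase in class size is associated with a change of between -2.1705 and -0.3255 points in test score.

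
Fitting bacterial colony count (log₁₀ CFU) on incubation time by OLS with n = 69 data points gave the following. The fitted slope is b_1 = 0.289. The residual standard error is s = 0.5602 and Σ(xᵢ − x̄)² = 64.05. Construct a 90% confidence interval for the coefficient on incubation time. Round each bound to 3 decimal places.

SE(b_1) = s/√Sₓₓ = 0.5602/√64.05 = 0.0699977.
df = n − 2 = 67.
t* = t_{0.05, 67} = 1.667916.
Margin = t* × SE = 1.667916 × 0.0699977 = 0.11675.
CI: 0.289 ± 0.11675 → (0.172, 0.406).
With 90% confidence, each one-unit increase in incubation time is associated with a change of between 0.172 and 0.406 log₁₀ CFU in bacterial colony count.

(0.172, 0.406)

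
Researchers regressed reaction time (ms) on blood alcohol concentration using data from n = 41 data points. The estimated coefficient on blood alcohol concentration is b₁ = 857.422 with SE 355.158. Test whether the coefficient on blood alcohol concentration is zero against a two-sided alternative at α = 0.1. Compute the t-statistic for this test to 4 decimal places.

H₀: β₁ = 0 vs H₁: β₁ ≠ 0.
t = (b₁ − β₁⁰)/SE = 857.422 / 355.158 = 2.4142.
df = n − 2 = 41 − 2 = 39.
Two-sided p ≈ 0.0206, which is < 0.1, so reject H₀.
There is evidence that blood alcohol concentration is associated with reaction time.

t = 2.4142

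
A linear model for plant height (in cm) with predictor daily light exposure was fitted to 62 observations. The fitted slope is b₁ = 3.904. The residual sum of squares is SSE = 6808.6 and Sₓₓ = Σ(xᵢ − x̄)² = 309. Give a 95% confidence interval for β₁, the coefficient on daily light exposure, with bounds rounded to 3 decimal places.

(2.692, 5.116)

MSE = SSE/(n − 2) = 6808.6/60 = 113.477.
SE(b₁) = √(MSE/Sₓₓ) = √(113.477/309) = 0.606002.
df = n − 2 = 60.
t* = t_{0.025, 60} = 2.000298.
Margin = t* × SE = 2.000298 × 0.606002 = 1.21218.
CI: 3.904 ± 1.21218 → (2.692, 5.116).
With 95% confidence, each one-unit increase in daily light exposure is associated with a change of between 2.692 and 5.116 cm in plant height.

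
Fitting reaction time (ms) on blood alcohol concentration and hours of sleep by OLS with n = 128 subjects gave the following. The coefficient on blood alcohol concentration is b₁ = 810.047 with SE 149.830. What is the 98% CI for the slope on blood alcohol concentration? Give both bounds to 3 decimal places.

df = n − k − 1 = 128 − 2 − 1 = 125.
t* = t_{0.01, 125} = 2.35655.
Margin = t* × SE = 2.35655 × 149.830 = 353.08189.
CI: 810.047 ± 353.08189 → (456.965, 1163.129).
With 98% confidence, each one-unit increase in blood alcohol concentration is associated with a change of between 456.965 and 1163.129 ms in reaction time, holding the other predictors fixed.

(456.965, 1163.129)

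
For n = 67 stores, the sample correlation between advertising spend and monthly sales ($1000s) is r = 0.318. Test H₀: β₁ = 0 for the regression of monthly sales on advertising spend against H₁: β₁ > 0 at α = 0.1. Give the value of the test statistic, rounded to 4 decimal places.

t = 2.7042

t = r·√(n − 2)/√(1 − r²) = 0.318·√65/√0.898876 = 2.7042.
df = n − 2 = 65.
One-sided p ≈ 0.0044, which is < 0.1, so reject H₀.
There is evidence of a linear association between advertising spend and monthly sales.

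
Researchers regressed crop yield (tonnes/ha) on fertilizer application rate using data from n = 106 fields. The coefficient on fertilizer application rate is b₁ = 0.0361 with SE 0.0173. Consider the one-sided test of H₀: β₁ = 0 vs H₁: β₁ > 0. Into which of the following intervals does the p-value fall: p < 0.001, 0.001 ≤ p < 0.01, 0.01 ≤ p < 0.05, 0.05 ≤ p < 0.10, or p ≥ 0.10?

t = 0.0361 / 0.0173 = 2.087.
df = n − 2 = 106 − 2 = 104.
One-sided p = P(T_{104} > t) ≈ 0.0197.
So 0.01 ≤ p < 0.05.

0.01 ≤ p < 0.05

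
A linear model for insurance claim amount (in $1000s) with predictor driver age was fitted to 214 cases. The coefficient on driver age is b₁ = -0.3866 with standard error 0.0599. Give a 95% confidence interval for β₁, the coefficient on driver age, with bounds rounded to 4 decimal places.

df = n − 2 = 214 − 2 = 212.
t* = t_{0.025, 212} = 1.971217.
Margin = t* × SE = 1.971217 × 0.0599 = 0.118076.
CI: -0.3866 ± 0.118076 → (-0.5047, -0.2685).
With 95% confidence, each one-unit increase in driver age is associated with a change of between -0.5047 and -0.2685 $1000s in insurance claim amount.

(-0.5047, -0.2685)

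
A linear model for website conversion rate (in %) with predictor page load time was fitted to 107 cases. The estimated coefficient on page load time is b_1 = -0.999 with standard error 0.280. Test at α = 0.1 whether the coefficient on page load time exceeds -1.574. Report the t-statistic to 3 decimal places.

H₀: β₁ = -1.574 vs H₁: β₁ > -1.574.
t = (b_1 − β₁⁰)/SE = (-0.999 − (-1.574)) / 0.280 = 2.054.
df = n − 2 = 107 − 2 = 105.
One-sided p ≈ 0.0213, which is < 0.1, so reject H₀.
There is evidence that the true slope on page load time exceeds -1.574 % per unit.

t = 2.054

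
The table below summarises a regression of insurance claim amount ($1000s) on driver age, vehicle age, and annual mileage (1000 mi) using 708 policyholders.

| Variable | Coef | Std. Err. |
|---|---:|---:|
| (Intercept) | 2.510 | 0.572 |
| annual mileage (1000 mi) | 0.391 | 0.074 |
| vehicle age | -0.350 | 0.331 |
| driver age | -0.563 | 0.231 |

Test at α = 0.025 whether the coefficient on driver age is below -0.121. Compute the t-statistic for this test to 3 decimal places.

Read off: b = -0.563, SE = 0.231 for driver age.
H₀: β₁ = -0.121 vs H₁: β₁ < -0.121.
t = (-0.563 − (-0.121)) / 0.231 = -1.913.
df = n − k − 1 = 708 − 3 − 1 = 704.
One-sided p ≈ 0.0280, which is ≥ 0.025, so fail to reject H₀.
The data do not give significant evidence that the true slope on driver age is below -0.121 $1000s per unit, holding the other predictors fixed.

t = -1.913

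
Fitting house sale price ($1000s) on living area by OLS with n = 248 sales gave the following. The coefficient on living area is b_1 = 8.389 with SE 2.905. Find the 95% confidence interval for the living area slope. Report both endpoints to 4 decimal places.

(2.6672, 14.1108)

df = n − 2 = 248 − 2 = 246.
t* = t_{0.025, 246} = 1.969654.
Margin = t* × SE = 1.969654 × 2.905 = 5.721845.
CI: 8.389 ± 5.721845 → (2.6672, 14.1108).
With 95% confidence, each one-unit increase in living area is associated with a change of between 2.6672 and 14.1108 $1000s in house sale price.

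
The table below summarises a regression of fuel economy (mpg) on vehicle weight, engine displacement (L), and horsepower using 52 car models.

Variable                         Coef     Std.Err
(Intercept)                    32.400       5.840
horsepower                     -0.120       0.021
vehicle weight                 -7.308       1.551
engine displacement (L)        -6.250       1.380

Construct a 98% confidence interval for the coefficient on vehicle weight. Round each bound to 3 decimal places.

(-11.041, -3.575)

Read off: b = -7.308, SE = 1.551 for vehicle weight.
df = n − k − 1 = 52 − 3 − 1 = 48.
t* = t_{0.01, 48} = 2.406581.
Margin = t* × SE = 2.406581 × 1.551 = 3.73261.
CI: -7.308 ± 3.73261 → (-11.041, -3.575).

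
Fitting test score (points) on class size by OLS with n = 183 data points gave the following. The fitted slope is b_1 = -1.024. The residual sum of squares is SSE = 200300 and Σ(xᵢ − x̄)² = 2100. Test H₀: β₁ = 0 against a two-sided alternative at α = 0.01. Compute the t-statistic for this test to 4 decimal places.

t = -1.4106

MSE = SSE/(n − 2) = 200300/181 = 1106.63.
SE(b_1) = √(MSE/Sₓₓ) = √(1106.63/2100) = 0.725925.
t = -1.024 / 0.725925 = -1.4106.
df = n − 2 = 181.
Two-sided p ≈ 0.1601, which is ≥ 0.01, so fail to reject H₀.
The data do not give significant evidence of an association between class size and test score.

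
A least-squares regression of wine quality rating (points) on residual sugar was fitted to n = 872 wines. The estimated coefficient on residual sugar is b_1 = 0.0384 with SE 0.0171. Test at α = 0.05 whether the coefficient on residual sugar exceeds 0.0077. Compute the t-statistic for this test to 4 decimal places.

t = 1.7953

H₀: β₁ = 0.0077 vs H₁: β₁ > 0.0077.
t = (b_1 − β₁⁰)/SE = (0.0384 − 0.0077) / 0.0171 = 1.7953.
df = n − 2 = 872 − 2 = 870.
One-sided p ≈ 0.0365, which is < 0.05, so reject H₀.
There is evidence that the true slope on residual sugar exceeds 0.0077 points per unit.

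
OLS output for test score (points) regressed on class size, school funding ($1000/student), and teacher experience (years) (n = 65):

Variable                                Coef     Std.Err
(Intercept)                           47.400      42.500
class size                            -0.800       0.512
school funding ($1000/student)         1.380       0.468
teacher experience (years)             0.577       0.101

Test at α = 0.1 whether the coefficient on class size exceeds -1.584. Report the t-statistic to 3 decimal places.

t = 1.531

Read off: b = -0.800, SE = 0.512 for class size.
H₀: β₁ = -1.584 vs H₁: β₁ > -1.584.
t = (-0.800 − (-1.584)) / 0.512 = 1.531.
df = n − k − 1 = 65 − 3 − 1 = 61.
One-sided p ≈ 0.0654, which is < 0.1, so reject H₀.
There is evidence that the true slope on class size exceeds -1.584 points per unit, holding the other predictors fixed.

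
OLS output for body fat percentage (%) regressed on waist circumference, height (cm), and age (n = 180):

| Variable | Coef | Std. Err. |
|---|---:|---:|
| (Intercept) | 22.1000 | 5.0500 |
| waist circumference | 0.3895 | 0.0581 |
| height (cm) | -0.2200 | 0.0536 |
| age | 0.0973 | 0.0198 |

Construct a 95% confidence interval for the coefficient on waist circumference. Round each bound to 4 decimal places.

Read off: b = 0.3895, SE = 0.0581 for waist circumference.
df = n − k − 1 = 180 − 3 − 1 = 176.
t* = t_{0.025, 176} = 1.973534.
Margin = t* × SE = 1.973534 × 0.0581 = 0.114662.
CI: 0.3895 ± 0.114662 → (0.2748, 0.5042).

(0.2748, 0.5042)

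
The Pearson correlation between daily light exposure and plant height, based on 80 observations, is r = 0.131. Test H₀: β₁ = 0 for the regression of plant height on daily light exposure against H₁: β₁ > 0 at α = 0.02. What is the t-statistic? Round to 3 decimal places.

t = r·√(n − 2)/√(1 − r²) = 0.131·√78/√0.982839 = 1.167.
df = n − 2 = 78.
One-sided p ≈ 0.1234, which is ≥ 0.02, so fail to reject H₀.
The data do not give significant evidence of a linear association between daily light exposure and plant height.

t = 1.167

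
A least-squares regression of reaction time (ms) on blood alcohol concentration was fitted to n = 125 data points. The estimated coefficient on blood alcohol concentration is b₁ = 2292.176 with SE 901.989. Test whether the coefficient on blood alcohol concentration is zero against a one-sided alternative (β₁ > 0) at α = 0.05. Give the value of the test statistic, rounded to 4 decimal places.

t = 2.5412

H₀: β₁ = 0 vs H₁: β₁ > 0.
t = (b₁ − β₁⁰)/SE = 2292.176 / 901.989 = 2.5412.
df = n − 2 = 125 − 2 = 123.
One-sided p ≈ 0.0061, which is < 0.05, so reject H₀.
There is evidence that the true slope on blood alcohol concentration is positive.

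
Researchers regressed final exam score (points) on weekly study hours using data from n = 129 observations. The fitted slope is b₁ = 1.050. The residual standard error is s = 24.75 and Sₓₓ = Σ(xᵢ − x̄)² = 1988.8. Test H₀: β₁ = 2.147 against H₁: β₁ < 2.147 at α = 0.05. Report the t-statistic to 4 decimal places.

t = -1.9766

SE(b₁) = s/√Sₓₓ = 24.75/√1988.8 = 0.554983.
t = (1.050 − 2.147) / 0.554983 = -1.9766.
df = n − 2 = 127.
One-sided p ≈ 0.0251, which is < 0.05, so reject H₀.
There is evidence that the true slope on weekly study hours is below 2.147 points per unit.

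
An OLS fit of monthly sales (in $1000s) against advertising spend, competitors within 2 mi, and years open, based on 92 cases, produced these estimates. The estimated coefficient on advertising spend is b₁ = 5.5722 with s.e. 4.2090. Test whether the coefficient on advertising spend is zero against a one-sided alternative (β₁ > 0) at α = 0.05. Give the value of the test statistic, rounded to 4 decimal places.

t = 1.3239

H₀: β₁ = 0 vs H₁: β₁ > 0.
t = (b₁ − β₁⁰)/SE = 5.5722 / 4.2090 = 1.3239.
df = n − k − 1 = 92 − 3 − 1 = 88.
One-sided p ≈ 0.0945, which is ≥ 0.05, so fail to reject H₀.
The data do not give significant evidence that the true slope on advertising spend is positive, holding the other predictors fixed.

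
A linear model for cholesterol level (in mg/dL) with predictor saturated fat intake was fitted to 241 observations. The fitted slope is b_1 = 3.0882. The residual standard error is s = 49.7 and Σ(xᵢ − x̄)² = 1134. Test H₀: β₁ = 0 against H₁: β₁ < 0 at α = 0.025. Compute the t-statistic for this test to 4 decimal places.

t = 2.0925

SE(b_1) = s/√Sₓₓ = 49.7/√1134 = 1.47588.
t = 3.0882 / 1.47588 = 2.0925.
df = n − 2 = 239.
One-sided p ≈ 0.9813, which is ≥ 0.025, so fail to reject H₀.
The data do not give significant evidence that the true slope on saturated fat intake is negative.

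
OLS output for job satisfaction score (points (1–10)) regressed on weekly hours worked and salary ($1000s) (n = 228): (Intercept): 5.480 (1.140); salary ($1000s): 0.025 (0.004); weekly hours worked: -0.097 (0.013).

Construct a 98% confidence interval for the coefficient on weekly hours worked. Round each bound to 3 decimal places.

Read off: b = -0.097, SE = 0.013 for weekly hours worked.
df = n − k − 1 = 228 − 2 − 1 = 225.
t* = t_{0.01, 225} = 2.343035.
Margin = t* × SE = 2.343035 × 0.013 = 0.03046.
CI: -0.097 ± 0.03046 → (-0.127, -0.067).

(-0.127, -0.067)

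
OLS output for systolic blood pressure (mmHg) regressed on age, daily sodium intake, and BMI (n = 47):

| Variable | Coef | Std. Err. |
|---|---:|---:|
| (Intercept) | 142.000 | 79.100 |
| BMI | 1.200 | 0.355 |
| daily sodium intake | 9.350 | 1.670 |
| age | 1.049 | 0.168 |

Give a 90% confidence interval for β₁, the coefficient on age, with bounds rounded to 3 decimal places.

(0.767, 1.331)

Read off: b = 1.049, SE = 0.168 for age.
df = n − k − 1 = 47 − 3 − 1 = 43.
t* = t_{0.05, 43} = 1.681071.
Margin = t* × SE = 1.681071 × 0.168 = 0.28242.
CI: 1.049 ± 0.28242 → (0.767, 1.331).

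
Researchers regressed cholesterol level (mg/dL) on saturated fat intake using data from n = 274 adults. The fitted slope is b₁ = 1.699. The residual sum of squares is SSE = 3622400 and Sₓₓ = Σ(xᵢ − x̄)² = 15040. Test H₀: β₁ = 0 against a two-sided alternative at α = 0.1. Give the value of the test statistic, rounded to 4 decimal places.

t = 1.8055

MSE = SSE/(n − 2) = 3622400/272 = 13317.6.
SE(b₁) = √(MSE/Sₓₓ) = √(13317.6/15040) = 0.941.
t = 1.699 / 0.941 = 1.8055.
df = n − 2 = 272.
Two-sided p ≈ 0.0721, which is < 0.1, so reject H₀.
There is evidence that saturated fat intake is associated with cholesterol level.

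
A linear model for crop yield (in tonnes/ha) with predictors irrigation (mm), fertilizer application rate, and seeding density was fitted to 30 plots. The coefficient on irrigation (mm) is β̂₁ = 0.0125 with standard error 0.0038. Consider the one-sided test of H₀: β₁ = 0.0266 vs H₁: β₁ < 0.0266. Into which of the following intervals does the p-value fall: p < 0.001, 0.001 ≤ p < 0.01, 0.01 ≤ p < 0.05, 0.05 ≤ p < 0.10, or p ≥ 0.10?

p < 0.001

t = (0.0125 − 0.0266) / 0.0038 = -3.711.
df = n − k − 1 = 30 − 3 − 1 = 26.
One-sided p = P(T_{26} < t) ≈ 0.0005.
So p < 0.001.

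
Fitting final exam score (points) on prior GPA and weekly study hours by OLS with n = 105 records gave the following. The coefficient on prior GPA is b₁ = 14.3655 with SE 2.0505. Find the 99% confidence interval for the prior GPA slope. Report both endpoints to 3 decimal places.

(8.983, 19.748)

df = n − k − 1 = 105 − 2 − 1 = 102.
t* = t_{0.005, 102} = 2.624891.
Margin = t* × SE = 2.624891 × 2.0505 = 5.38234.
CI: 14.3655 ± 5.38234 → (8.983, 19.748).
With 99% confidence, each one-unit increase in prior GPA is associated with a change of between 8.983 and 19.748 points in final exam score, holding the other predictors fixed.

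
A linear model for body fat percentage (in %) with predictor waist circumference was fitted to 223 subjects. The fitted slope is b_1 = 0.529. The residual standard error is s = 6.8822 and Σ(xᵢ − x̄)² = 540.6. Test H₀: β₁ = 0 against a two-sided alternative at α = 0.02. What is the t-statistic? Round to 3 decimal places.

SE(b_1) = s/√Sₓₓ = 6.8822/√540.6 = 0.295998.
t = 0.529 / 0.295998 = 1.787.
df = n − 2 = 221.
Two-sided p ≈ 0.0753, which is ≥ 0.02, so fail to reject H₀.
The data do not give significant evidence of an association between waist circumference and body fat percentage.

t = 1.787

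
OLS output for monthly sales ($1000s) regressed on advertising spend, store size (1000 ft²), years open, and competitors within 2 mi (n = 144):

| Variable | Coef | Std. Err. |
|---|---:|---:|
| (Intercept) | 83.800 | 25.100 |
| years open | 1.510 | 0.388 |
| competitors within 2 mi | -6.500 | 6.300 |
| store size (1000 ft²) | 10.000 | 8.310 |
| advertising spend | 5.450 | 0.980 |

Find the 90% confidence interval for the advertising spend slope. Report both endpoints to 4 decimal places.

Read off: b = 5.450, SE = 0.980 for advertising spend.
df = n − k − 1 = 144 − 4 − 1 = 139.
t* = t_{0.05, 139} = 1.65589.
Margin = t* × SE = 1.65589 × 0.980 = 1.622772.
CI: 5.450 ± 1.622772 → (3.8272, 7.0728).

(3.8272, 7.0728)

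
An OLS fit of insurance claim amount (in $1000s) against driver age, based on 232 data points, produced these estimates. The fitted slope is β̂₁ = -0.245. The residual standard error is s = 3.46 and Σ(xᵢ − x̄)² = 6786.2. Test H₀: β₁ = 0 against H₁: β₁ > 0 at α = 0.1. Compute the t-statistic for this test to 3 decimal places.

SE(β̂₁) = s/√Sₓₓ = 3.46/√6786.2 = 0.0420013.
t = -0.245 / 0.0420013 = -5.833.
df = n − 2 = 230.
One-sided p ≈ 1.0000, which is ≥ 0.1, so fail to reject H₀.
The data do not give significant evidence that the true slope on driver age is positive.

t = -5.833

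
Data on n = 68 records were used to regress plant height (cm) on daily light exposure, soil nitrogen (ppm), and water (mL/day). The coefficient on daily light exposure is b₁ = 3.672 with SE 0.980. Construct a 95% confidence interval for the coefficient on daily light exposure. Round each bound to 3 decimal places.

(1.714, 5.630)

df = n − k − 1 = 68 − 3 − 1 = 64.
t* = t_{0.025, 64} = 1.99773.
Margin = t* × SE = 1.99773 × 0.980 = 1.95778.
CI: 3.672 ± 1.95778 → (1.714, 5.630).
With 95% confidence, each one-unit increase in daily light exposure is associated with a change of between 1.714 and 5.630 cm in plant height, holding the other predictors fixed.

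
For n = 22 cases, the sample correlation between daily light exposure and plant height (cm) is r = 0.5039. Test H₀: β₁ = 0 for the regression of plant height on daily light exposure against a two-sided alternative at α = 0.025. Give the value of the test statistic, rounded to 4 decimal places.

t = r·√(n − 2)/√(1 − r²) = 0.5039·√20/√0.746085 = 2.6089.
df = n − 2 = 20.
Two-sided p ≈ 0.0168, which is < 0.025, so reject H₀.
There is evidence of a linear association between daily light exposure and plant height.

t = 2.6089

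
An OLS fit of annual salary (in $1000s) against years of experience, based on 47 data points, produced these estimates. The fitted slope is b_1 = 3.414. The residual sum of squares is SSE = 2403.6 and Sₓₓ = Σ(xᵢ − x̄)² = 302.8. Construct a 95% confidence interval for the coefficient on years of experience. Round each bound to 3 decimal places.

(2.568, 4.260)

MSE = SSE/(n − 2) = 2403.6/45 = 53.4133.
SE(b_1) = √(MSE/Sₓₓ) = √(53.4133/302.8) = 0.419998.
df = n − 2 = 45.
t* = t_{0.025, 45} = 2.014103.
Margin = t* × SE = 2.014103 × 0.419998 = 0.84592.
CI: 3.414 ± 0.84592 → (2.568, 4.260).
With 95% confidence, each one-unit increase in years of experience is associated with a change of between 2.568 and 4.260 $1000s in annual salary.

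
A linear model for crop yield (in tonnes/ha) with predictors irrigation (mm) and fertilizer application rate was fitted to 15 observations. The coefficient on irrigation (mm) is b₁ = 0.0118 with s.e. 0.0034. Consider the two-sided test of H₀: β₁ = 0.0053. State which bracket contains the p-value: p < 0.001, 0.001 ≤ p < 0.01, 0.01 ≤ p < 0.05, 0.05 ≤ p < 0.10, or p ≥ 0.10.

t = (0.0118 − 0.0053) / 0.0034 = 1.912.
df = n − k − 1 = 15 − 2 − 1 = 12.
Two-sided p = 2·P(T_{12} > |t|) ≈ 0.0801.
So 0.05 ≤ p < 0.10.

0.05 ≤ p < 0.10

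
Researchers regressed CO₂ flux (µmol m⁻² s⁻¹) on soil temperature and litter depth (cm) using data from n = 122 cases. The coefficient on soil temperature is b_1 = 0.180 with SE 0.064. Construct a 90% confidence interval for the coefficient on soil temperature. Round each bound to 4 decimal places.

(0.0739, 0.2861)

df = n − k − 1 = 122 − 2 − 1 = 119.
t* = t_{0.05, 119} = 1.657759.
Margin = t* × SE = 1.657759 × 0.064 = 0.106097.
CI: 0.180 ± 0.106097 → (0.0739, 0.2861).
With 90% confidence, each one-unit increase in soil temperature is associated with a change of between 0.0739 and 0.2861 µmol m⁻² s⁻¹ in CO₂ flux, holding the other predictors fixed.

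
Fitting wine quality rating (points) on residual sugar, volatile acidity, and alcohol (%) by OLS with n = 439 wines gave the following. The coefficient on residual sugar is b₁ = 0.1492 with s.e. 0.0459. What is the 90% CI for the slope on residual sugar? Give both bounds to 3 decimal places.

(0.074, 0.225)

df = n − k − 1 = 439 − 3 − 1 = 435.
t* = t_{0.05, 435} = 1.648364.
Margin = t* × SE = 1.648364 × 0.0459 = 0.07566.
CI: 0.1492 ± 0.07566 → (0.074, 0.225).
With 90% confidence, each one-unit increase in residual sugar is associated with a change of between 0.074 and 0.225 points in wine quality rating, holding the other predictors fixed.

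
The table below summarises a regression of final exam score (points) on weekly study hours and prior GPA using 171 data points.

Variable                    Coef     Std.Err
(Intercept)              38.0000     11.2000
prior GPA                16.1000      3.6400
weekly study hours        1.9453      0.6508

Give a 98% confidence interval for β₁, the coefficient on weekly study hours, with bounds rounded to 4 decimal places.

(0.4167, 3.4739)

Read off: b = 1.9453, SE = 0.6508 for weekly study hours.
df = n − k − 1 = 171 − 2 − 1 = 168.
t* = t_{0.01, 168} = 2.348749.
Margin = t* × SE = 2.348749 × 0.6508 = 1.528566.
CI: 1.9453 ± 1.528566 → (0.4167, 3.4739).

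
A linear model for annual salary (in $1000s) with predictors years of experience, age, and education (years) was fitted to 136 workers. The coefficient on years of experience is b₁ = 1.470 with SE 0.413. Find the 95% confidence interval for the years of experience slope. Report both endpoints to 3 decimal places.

(0.653, 2.287)

df = n − k − 1 = 136 − 3 − 1 = 132.
t* = t_{0.025, 132} = 1.978099.
Margin = t* × SE = 1.978099 × 0.413 = 0.81695.
CI: 1.470 ± 0.81695 → (0.653, 2.287).
With 95% confidence, each one-unit increase in years of experience is associated with a change of between 0.653 and 2.287 $1000s in annual salary, holding the other predictors fixed.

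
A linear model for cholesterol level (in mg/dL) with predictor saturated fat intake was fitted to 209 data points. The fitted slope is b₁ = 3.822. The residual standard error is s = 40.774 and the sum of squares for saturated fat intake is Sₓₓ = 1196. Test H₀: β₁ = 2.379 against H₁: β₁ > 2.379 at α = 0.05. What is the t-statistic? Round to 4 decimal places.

t = 1.2239

SE(b₁) = s/√Sₓₓ = 40.774/√1196 = 1.17901.
t = (3.822 − 2.379) / 1.17901 = 1.2239.
df = n − 2 = 207.
One-sided p ≈ 0.1112, which is ≥ 0.05, so fail to reject H₀.
The data do not give significant evidence that the true slope on saturated fat intake exceeds 2.379 mg/dL per unit.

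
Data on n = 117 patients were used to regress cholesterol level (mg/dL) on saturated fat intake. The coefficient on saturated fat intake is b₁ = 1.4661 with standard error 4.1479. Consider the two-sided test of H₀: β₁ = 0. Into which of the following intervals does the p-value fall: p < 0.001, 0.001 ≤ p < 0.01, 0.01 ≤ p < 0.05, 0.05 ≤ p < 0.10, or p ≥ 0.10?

p ≥ 0.10

t = 1.4661 / 4.1479 = 0.353.
df = n − 2 = 117 − 2 = 115.
Two-sided p = 2·P(T_{115} > |t|) ≈ 0.7244.
So p ≥ 0.10.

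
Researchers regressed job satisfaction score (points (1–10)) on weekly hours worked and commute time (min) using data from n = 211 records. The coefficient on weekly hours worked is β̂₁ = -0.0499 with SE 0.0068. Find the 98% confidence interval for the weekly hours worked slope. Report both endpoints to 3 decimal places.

(-0.066, -0.034)

df = n − k − 1 = 211 − 2 − 1 = 208.
t* = t_{0.01, 208} = 2.344409.
Margin = t* × SE = 2.344409 × 0.0068 = 0.01594.
CI: -0.0499 ± 0.01594 → (-0.066, -0.034).
With 98% confidence, each one-unit increase in weekly hours worked is associated with a change of between -0.066 and -0.034 points (1–10) in job satisfaction score, holding the other predictors fixed.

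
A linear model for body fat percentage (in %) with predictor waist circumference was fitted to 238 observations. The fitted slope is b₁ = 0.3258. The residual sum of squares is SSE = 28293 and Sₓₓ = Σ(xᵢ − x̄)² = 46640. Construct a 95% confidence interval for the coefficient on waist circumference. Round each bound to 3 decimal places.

(0.226, 0.426)

MSE = SSE/(n − 2) = 28293/236 = 119.886.
SE(b₁) = √(MSE/Sₓₓ) = √(119.886/46640) = 0.0506996.
df = n − 2 = 236.
t* = t_{0.025, 236} = 1.970067.
Margin = t* × SE = 1.970067 × 0.0506996 = 0.09988.
CI: 0.3258 ± 0.09988 → (0.226, 0.426).
With 95% confidence, each one-unit increase in waist circumference is associated with a change of between 0.226 and 0.426 % in body fat percentage.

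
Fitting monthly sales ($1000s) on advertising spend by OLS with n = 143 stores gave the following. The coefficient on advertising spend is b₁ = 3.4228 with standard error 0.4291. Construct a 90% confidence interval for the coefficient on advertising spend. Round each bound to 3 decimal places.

(2.712, 4.133)

df = n − 2 = 143 − 2 = 141.
t* = t_{0.05, 141} = 1.655732.
Margin = t* × SE = 1.655732 × 0.4291 = 0.71047.
CI: 3.4228 ± 0.71047 → (2.712, 4.133).
With 90% confidence, each one-unit increase in advertising spend is associated with a change of between 2.712 and 4.133 $1000s in monthly sales.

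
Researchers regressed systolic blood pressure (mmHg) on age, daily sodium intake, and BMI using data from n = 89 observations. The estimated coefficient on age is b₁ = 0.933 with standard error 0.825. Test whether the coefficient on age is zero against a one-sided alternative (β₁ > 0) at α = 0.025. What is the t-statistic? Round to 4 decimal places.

t = 1.1309

H₀: β₁ = 0 vs H₁: β₁ > 0.
t = (b₁ − β₁⁰)/SE = 0.933 / 0.825 = 1.1309.
df = n − k − 1 = 89 − 3 − 1 = 85.
One-sided p ≈ 0.1306, which is ≥ 0.025, so fail to reject H₀.
The data do not give significant evidence that the true slope on age is positive, holding the other predictors fixed.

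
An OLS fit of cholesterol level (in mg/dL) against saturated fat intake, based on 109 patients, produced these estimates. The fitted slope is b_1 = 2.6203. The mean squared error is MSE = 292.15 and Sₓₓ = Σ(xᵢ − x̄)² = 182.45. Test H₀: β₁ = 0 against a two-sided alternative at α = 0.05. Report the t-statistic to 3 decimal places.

SE(b_1) = √(MSE/Sₓₓ) = √(292.15/182.45) = 1.26541.
t = 2.6203 / 1.26541 = 2.071.
df = n − 2 = 107.
Two-sided p ≈ 0.0408, which is < 0.05, so reject H₀.
There is evidence that saturated fat intake is associated with cholesterol level.

t = 2.071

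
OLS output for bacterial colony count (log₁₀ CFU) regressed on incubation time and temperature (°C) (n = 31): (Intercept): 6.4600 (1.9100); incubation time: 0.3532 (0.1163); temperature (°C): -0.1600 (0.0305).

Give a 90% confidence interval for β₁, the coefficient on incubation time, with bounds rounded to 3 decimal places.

(0.155, 0.551)

Read off: b = 0.3532, SE = 0.1163 for incubation time.
df = n − k − 1 = 31 − 2 − 1 = 28.
t* = t_{0.05, 28} = 1.701131.
Margin = t* × SE = 1.701131 × 0.1163 = 0.19784.
CI: 0.3532 ± 0.19784 → (0.155, 0.551).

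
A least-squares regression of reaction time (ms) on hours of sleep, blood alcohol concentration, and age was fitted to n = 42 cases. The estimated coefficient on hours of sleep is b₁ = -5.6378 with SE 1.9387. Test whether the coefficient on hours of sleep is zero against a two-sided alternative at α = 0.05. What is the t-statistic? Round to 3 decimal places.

t = -2.908

H₀: β₁ = 0 vs H₁: β₁ ≠ 0.
t = (b₁ − β₁⁰)/SE = -5.6378 / 1.9387 = -2.908.
df = n − k − 1 = 42 − 3 − 1 = 38.
Two-sided p ≈ 0.0060, which is < 0.05, so reject H₀.
There is evidence that hours of sleep is associated with reaction time, holding the other predictors fixed.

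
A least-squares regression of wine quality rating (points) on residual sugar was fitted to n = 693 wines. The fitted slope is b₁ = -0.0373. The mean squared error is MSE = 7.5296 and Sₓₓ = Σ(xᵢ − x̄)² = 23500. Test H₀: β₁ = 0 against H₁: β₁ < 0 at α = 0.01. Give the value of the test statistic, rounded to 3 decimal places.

t = -2.084

SE(b₁) = √(MSE/Sₓₓ) = √(7.5296/23500) = 0.0179.
t = -0.0373 / 0.0179 = -2.084.
df = n − 2 = 691.
One-sided p ≈ 0.0188, which is ≥ 0.01, so fail to reject H₀.
The data do not give significant evidence that the true slope on residual sugar is negative.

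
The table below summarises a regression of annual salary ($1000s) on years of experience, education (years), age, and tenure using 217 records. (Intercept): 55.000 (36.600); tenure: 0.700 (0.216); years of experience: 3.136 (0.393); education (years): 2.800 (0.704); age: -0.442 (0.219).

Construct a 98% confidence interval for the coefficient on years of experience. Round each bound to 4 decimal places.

(2.2148, 4.0572)

Read off: b = 3.136, SE = 0.393 for years of experience.
df = n − k − 1 = 217 − 4 − 1 = 212.
t* = t_{0.01, 212} = 2.344066.
Margin = t* × SE = 2.344066 × 0.393 = 0.921218.
CI: 3.136 ± 0.921218 → (2.2148, 4.0572).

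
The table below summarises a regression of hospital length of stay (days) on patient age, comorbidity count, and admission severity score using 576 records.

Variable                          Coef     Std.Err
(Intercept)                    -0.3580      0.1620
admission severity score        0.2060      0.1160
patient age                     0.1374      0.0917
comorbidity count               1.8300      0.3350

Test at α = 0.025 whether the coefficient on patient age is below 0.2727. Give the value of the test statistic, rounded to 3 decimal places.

Read off: b = 0.1374, SE = 0.0917 for patient age.
H₀: β₁ = 0.2727 vs H₁: β₁ < 0.2727.
t = (0.1374 − 0.2727) / 0.0917 = -1.475.
df = n − k − 1 = 576 − 3 − 1 = 572.
One-sided p ≈ 0.0703, which is ≥ 0.025, so fail to reject H₀.
The data do not give significant evidence that the true slope on patient age is below 0.2727 days per unit, holding the other predictors fixed.

t = -1.475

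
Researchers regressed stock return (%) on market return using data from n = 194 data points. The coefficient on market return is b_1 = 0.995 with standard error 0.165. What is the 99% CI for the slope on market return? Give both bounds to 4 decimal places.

(0.5657, 1.4243)

df = n − 2 = 194 − 2 = 192.
t* = t_{0.005, 192} = 2.601678.
Margin = t* × SE = 2.601678 × 0.165 = 0.429277.
CI: 0.995 ± 0.429277 → (0.5657, 1.4243).
With 99% confidence, each one-unit increase in market return is associated with a change of between 0.5657 and 1.4243 % in stock return.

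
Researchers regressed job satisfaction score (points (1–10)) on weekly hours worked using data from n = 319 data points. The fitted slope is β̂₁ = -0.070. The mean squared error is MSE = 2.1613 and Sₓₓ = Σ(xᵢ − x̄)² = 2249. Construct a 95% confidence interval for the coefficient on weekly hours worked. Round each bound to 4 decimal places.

SE(β̂₁) = √(MSE/Sₓₓ) = √(2.1613/2249) = 0.0310001.
df = n − 2 = 317.
t* = t_{0.025, 317} = 1.967476.
Margin = t* × SE = 1.967476 × 0.0310001 = 0.060992.
CI: -0.070 ± 0.060992 → (-0.1310, -0.0090).
With 95% confidence, each one-unit increase in weekly hours worked is associated with a change of between -0.1310 and -0.0090 points (1–10) in job satisfaction score.

(-0.1310, -0.0090)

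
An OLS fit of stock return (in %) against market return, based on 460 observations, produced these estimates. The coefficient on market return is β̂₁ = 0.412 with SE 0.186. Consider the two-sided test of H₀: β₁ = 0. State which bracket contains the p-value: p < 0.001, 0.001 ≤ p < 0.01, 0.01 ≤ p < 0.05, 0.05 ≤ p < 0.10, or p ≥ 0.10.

0.01 ≤ p < 0.05

t = 0.412 / 0.186 = 2.215.
df = n − 2 = 460 − 2 = 458.
Two-sided p = 2·P(T_{458} > |t|) ≈ 0.0272.
So 0.01 ≤ p < 0.05.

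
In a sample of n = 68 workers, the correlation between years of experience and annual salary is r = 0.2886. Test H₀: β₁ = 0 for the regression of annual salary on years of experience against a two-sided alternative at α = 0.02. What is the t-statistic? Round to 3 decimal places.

t = 2.449

t = r·√(n − 2)/√(1 − r²) = 0.2886·√66/√0.91671 = 2.449.
df = n − 2 = 66.
Two-sided p ≈ 0.0170, which is < 0.02, so reject H₀.
There is evidence of a linear association between years of experience and annual salary.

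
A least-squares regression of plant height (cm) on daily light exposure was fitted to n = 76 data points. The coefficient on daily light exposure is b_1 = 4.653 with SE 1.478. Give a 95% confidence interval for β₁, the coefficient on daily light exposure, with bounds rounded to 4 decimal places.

df = n − 2 = 76 − 2 = 74.
t* = t_{0.025, 74} = 1.992543.
Margin = t* × SE = 1.992543 × 1.478 = 2.944979.
CI: 4.653 ± 2.944979 → (1.7080, 7.5980).
With 95% confidence, each one-unit increase in daily light exposure is associated with a change of between 1.7080 and 7.5980 cm in plant height.

(1.7080, 7.5980)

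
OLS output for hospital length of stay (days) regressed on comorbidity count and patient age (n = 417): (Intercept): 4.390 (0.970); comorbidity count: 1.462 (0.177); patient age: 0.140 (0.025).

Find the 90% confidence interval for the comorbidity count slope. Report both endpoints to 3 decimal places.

(1.170, 1.754)

Read off: b = 1.462, SE = 0.177 for comorbidity count.
df = n − k − 1 = 417 − 2 − 1 = 414.
t* = t_{0.05, 414} = 1.648543.
Margin = t* × SE = 1.648543 × 0.177 = 0.29179.
CI: 1.462 ± 0.29179 → (1.170, 1.754).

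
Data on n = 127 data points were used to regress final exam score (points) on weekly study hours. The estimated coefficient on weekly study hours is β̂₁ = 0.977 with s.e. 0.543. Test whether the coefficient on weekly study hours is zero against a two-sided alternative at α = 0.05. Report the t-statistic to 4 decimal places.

t = 1.7993

H₀: β₁ = 0 vs H₁: β₁ ≠ 0.
t = (β̂₁ − β₁⁰)/SE = 0.977 / 0.543 = 1.7993.
df = n − 2 = 127 − 2 = 125.
Two-sided p ≈ 0.0744, which is ≥ 0.05, so fail to reject H₀.
The data do not give significant evidence of an association between weekly study hours and final exam score.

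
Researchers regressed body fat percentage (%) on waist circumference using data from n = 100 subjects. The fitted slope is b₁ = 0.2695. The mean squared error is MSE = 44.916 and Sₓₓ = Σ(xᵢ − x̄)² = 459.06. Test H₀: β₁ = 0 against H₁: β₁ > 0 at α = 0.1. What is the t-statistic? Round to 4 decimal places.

t = 0.8616

SE(b₁) = √(MSE/Sₓₓ) = √(44.916/459.06) = 0.312799.
t = 0.2695 / 0.312799 = 0.8616.
df = n − 2 = 98.
One-sided p ≈ 0.1955, which is ≥ 0.1, so fail to reject H₀.
The data do not give significant evidence that the true slope on waist circumference is positive.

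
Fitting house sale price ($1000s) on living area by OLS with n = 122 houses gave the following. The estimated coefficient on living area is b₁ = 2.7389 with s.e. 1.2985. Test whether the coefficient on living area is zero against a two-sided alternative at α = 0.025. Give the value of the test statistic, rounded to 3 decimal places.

H₀: β₁ = 0 vs H₁: β₁ ≠ 0.
t = (b₁ − β₁⁰)/SE = 2.7389 / 1.2985 = 2.109.
df = n − 2 = 122 − 2 = 120.
Two-sided p ≈ 0.0370, which is ≥ 0.025, so fail to reject H₀.
The data do not give significant evidence of an association between living area and house sale price.

t = 2.109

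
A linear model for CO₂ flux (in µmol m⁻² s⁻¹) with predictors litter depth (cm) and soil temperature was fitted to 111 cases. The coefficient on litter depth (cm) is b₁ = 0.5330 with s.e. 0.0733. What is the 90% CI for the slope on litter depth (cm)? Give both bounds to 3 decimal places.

df = n − k − 1 = 111 − 2 − 1 = 108.
t* = t_{0.05, 108} = 1.659085.
Margin = t* × SE = 1.659085 × 0.0733 = 0.12161.
CI: 0.5330 ± 0.12161 → (0.411, 0.655).
With 90% confidence, each one-unit increase in litter depth (cm) is associated with a change of between 0.411 and 0.655 µmol m⁻² s⁻¹ in CO₂ flux, holding the other predictors fixed.

(0.411, 0.655)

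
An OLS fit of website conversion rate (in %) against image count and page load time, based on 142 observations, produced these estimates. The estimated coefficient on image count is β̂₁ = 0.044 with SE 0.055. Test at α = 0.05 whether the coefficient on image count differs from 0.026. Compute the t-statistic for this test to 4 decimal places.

t = 0.3273

H₀: β₁ = 0.026 vs H₁: β₁ ≠ 0.026.
t = (β̂₁ − β₁⁰)/SE = (0.044 − 0.026) / 0.055 = 0.3273.
df = n − k − 1 = 142 − 2 − 1 = 139.
Two-sided p ≈ 0.7440, which is ≥ 0.05, so fail to reject H₀.
The data are consistent with a true slope of 0.026 % per unit of image count, holding the other predictors fixed.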